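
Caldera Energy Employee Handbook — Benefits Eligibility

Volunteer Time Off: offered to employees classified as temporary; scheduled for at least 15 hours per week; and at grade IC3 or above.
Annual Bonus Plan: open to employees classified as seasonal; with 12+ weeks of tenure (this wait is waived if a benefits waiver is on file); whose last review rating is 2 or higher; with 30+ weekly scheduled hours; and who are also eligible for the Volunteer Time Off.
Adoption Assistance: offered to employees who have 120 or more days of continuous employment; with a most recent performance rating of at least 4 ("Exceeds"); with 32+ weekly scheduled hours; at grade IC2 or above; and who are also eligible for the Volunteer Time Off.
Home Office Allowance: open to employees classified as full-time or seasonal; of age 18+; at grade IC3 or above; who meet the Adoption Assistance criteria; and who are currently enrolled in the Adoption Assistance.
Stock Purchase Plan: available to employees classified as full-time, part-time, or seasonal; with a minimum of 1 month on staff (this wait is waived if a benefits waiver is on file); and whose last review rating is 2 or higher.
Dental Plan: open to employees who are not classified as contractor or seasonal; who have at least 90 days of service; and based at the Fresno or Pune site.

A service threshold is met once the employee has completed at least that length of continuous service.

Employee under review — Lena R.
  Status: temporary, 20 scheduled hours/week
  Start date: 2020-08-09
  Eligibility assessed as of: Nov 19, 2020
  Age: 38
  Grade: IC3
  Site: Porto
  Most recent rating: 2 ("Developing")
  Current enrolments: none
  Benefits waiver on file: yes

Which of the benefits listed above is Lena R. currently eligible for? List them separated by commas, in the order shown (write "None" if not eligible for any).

Service from 2020-08-09 to Nov 19, 2020: 102 days.
Volunteer Time Off — status temporary ✓; 20 hrs/wk ≥ 15 ✓; grade IC3 ≥ IC3 ✓ → eligible.
Annual Bonus Plan — status temporary ✗ (requires seasonal) → not eligible.
Adoption Assistance — service 102 days < 120 days ✗ → not eligible.
Home Office Allowance — status temporary ✗ (requires full-time or seasonal) → not eligible.
Stock Purchase Plan — status temporary ✗ (requires full-time, part-time, or seasonal) → not eligible.
Dental Plan — status temporary ✓ (not excluded); service 102 days ≥ 90 days ✓; site Porto ✗ (not Fresno or Pune) → not eligible.

Volunteer Time Off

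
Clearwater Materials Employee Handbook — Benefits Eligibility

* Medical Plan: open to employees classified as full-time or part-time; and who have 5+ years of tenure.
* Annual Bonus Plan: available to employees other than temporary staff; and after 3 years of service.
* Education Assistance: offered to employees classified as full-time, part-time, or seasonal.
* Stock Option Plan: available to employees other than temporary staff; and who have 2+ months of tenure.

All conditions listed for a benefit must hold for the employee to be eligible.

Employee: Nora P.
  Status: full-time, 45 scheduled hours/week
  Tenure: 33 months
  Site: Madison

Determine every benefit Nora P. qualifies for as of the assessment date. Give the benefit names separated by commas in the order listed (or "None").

Medical Plan — status full-time ✓; service 33 months < 5 years (≈1825 days) ✗ → not eligible.
Annual Bonus Plan — status full-time ✓ (not excluded); service 33 months < 3 years (≈1095 days) ✗ → not eligible.
Education Assistance — status full-time ✓ → eligible.
Stock Option Plan — status full-time ✓ (not excluded); service 33 months ≥ 2 months ✓ → eligible.

Education Assistance, Stock Option Plan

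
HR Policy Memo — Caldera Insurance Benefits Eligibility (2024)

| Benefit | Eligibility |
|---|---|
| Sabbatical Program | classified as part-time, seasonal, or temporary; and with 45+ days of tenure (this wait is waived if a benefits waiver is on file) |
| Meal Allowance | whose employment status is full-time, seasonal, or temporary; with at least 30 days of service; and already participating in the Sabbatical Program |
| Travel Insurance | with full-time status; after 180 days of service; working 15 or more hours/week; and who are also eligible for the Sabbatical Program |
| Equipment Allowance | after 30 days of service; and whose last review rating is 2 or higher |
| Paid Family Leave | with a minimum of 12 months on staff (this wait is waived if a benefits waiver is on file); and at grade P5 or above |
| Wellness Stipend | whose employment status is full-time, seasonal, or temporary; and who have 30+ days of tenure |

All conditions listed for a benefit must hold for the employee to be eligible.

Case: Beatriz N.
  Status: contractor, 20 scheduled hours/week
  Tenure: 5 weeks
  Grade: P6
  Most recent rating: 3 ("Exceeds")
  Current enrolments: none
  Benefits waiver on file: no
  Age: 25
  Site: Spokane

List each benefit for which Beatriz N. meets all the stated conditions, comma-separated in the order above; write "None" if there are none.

Sabbatical Program — status contractor ✗ (requires part-time, seasonal, or temporary) → not eligible.
Meal Allowance — status contractor ✗ (requires full-time, seasonal, or temporary) → not eligible.
Travel Insurance — status contractor ✗ (requires full-time) → not eligible.
Equipment Allowance — service 5 weeks ≥ 30 days ✓; rating 3 ≥ 2 ✓ → eligible.
Paid Family Leave — no waiver, service 5 weeks < 12 months (≈360 days) ✗ → not eligible.
Wellness Stipend — status contractor ✗ (requires full-time, seasonal, or temporary) → not eligible.

Equipment Allowance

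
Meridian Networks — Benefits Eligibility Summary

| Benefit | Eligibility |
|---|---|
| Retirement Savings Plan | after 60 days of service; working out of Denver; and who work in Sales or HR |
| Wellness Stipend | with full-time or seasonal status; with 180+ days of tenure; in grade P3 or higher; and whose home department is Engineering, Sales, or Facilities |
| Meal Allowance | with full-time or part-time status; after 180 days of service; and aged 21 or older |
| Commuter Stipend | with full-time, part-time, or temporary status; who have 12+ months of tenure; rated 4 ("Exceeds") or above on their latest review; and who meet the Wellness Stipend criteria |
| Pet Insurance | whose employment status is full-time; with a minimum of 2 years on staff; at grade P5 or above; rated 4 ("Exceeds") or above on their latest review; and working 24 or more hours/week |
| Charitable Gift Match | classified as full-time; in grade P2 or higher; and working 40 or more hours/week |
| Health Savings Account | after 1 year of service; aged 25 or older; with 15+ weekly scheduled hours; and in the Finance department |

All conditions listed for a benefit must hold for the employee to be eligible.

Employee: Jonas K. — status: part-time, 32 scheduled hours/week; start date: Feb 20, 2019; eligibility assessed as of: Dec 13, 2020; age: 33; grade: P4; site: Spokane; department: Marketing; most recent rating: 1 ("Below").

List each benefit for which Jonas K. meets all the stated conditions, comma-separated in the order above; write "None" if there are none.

Meal Allowance

Service from Feb 20, 2019 to Dec 13, 2020: 662 days.
Retirement Savings Plan — service 662 days ≥ 60 days ✓; site Spokane ✗ (not Denver) → not eligible.
Wellness Stipend — status part-time ✗ (requires full-time or seasonal) → not eligible.
Meal Allowance — status part-time ✓; service 662 days ≥ 180 days ✓; age 33 ≥ 21 ✓ → eligible.
Commuter Stipend — status part-time ✓; service 662 days ≥ 12 months (≈360 days) ✓; rating 1 < 4 ✗ → not eligible.
Pet Insurance — status part-time ✗ (requires full-time) → not eligible.
Charitable Gift Match — status part-time ✗ (requires full-time) → not eligible.
Health Savings Account — service 662 days ≥ 1 year (≈365 days) ✓; age 33 ≥ 25 ✓; 32 hrs/wk ≥ 15 ✓; dept Marketing ✗ → not eligible.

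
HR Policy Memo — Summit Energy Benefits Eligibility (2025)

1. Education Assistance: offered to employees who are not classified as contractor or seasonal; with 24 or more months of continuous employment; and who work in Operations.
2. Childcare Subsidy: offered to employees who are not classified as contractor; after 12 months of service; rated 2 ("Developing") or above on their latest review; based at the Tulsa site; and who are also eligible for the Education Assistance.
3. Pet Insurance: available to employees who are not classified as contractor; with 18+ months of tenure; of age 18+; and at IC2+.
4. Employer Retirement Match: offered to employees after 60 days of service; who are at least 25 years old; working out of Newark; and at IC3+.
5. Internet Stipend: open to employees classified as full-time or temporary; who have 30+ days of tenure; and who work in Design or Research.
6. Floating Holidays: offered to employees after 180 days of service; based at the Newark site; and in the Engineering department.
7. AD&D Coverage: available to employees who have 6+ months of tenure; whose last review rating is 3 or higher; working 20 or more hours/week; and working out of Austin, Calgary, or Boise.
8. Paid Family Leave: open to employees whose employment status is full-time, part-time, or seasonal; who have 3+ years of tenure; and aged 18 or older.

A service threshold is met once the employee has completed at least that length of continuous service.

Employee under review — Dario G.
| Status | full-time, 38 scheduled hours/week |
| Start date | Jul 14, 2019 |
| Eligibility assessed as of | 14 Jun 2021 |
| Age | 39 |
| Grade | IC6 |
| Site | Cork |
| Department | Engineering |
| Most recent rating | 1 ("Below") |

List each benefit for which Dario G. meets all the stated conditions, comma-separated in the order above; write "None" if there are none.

Service from Jul 14, 2019 to 14 Jun 2021: 701 days.
Education Assistance — status full-time ✓ (not excluded); service 701 days < 24 months (≈720 days) ✗ → not eligible.
Childcare Subsidy — status full-time ✓ (not excluded); service 701 days ≥ 12 months (≈360 days) ✓; rating 1 < 2 ✗ → not eligible.
Pet Insurance — status full-time ✓ (not excluded); service 701 days ≥ 18 months (≈540 days) ✓; age 39 ≥ 18 ✓; grade IC6 ≥ IC2 ✓ → eligible.
Employer Retirement Match — service 701 days ≥ 60 days ✓; age 39 ≥ 25 ✓; site Cork ✗ (not Newark) → not eligible.
Internet Stipend — status full-time ✓; service 701 days ≥ 30 days ✓; dept Engineering ✗ → not eligible.
Floating Holidays — service 701 days ≥ 180 days ✓; site Cork ✗ (not Newark) → not eligible.
AD&D Coverage — service 701 days ≥ 6 months (≈180 days) ✓; rating 1 < 3 ✗ → not eligible.
Paid Family Leave — status full-time ✓; service 701 days < 3 years (≈1095 days) ✗ → not eligible.

Pet Insurance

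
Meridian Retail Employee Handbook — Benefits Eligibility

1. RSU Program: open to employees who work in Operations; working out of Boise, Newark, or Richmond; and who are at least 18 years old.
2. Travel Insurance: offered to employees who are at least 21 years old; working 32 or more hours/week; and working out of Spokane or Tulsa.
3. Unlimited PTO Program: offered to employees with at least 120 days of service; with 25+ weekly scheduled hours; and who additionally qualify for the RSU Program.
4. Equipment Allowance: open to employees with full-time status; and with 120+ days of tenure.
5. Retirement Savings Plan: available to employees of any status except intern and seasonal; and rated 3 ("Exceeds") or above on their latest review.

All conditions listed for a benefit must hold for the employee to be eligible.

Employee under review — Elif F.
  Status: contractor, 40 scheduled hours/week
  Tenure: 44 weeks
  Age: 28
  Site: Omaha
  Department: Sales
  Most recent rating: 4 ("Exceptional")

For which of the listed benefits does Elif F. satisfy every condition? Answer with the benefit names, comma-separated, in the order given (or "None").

Retirement Savings Plan

RSU Program — dept Sales ✗ → not eligible.
Travel Insurance — age 28 ≥ 21 ✓; 40 hrs/wk ≥ 32 ✓; site Omaha ✗ (not Spokane or Tulsa) → not eligible.
Unlimited PTO Program — service 44 weeks ≥ 120 days ✓; 40 hrs/wk ≥ 25 ✓; not eligible for RSU Program ✗ → not eligible.
Equipment Allowance — status contractor ✗ (requires full-time) → not eligible.
Retirement Savings Plan — status contractor ✓ (not excluded); rating 4 ≥ 3 ✓ → eligible.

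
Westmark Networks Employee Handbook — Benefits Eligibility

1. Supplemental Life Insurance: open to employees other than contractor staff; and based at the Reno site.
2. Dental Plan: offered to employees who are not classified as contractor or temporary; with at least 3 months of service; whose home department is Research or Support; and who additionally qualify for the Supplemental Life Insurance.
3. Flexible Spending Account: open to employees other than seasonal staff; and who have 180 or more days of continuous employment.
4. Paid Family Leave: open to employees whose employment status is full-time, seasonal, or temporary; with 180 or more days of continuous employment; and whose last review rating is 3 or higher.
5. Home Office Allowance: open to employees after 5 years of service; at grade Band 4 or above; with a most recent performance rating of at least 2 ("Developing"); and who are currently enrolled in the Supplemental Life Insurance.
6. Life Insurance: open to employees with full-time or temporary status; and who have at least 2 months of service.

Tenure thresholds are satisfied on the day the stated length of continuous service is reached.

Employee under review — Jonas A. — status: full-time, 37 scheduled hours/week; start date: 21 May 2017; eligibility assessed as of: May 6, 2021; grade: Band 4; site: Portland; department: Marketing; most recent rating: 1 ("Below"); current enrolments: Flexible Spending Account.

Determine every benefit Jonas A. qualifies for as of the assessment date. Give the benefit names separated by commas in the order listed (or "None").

Flexible Spending Account, Life Insurance

Service from 21 May 2017 to May 6, 2021: 1446 days.
Supplemental Life Insurance — status full-time ✓ (not excluded); site Portland ✗ (not Reno) → not eligible.
Dental Plan — status full-time ✓ (not excluded); service 1446 days ≥ 3 months (≈90 days) ✓; dept Marketing ✗ → not eligible.
Flexible Spending Account — status full-time ✓ (not excluded); service 1446 days ≥ 180 days ✓ → eligible.
Paid Family Leave — status full-time ✓; service 1446 days ≥ 180 days ✓; rating 1 < 3 ✗ → not eligible.
Home Office Allowance — service 1446 days < 5 years (≈1825 days) ✗ → not eligible.
Life Insurance — status full-time ✓; service 1446 days ≥ 2 months (≈60 days) ✓ → eligible.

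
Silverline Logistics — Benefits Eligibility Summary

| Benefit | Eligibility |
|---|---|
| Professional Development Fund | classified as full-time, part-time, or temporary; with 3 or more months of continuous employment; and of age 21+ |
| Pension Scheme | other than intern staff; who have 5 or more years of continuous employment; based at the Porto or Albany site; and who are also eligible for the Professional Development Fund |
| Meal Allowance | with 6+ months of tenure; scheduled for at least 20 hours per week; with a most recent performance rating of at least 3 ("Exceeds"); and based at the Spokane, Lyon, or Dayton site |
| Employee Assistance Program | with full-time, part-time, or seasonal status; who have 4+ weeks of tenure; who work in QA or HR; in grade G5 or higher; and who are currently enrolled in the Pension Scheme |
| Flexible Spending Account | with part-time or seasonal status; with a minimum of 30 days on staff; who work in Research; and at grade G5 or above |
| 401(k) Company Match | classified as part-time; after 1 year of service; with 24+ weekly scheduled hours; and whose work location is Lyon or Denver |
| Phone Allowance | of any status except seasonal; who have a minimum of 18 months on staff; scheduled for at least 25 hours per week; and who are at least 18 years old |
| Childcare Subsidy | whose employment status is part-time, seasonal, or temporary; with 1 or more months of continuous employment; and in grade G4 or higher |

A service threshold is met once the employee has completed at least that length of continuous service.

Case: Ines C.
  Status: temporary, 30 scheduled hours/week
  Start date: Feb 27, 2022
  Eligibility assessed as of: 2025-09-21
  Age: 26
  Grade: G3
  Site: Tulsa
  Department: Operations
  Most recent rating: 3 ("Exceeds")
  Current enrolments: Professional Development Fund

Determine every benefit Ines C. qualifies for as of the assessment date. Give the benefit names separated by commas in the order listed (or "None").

Professional Development Fund, Phone Allowance

Service from Feb 27, 2022 to 2025-09-21: 1302 days.
Professional Development Fund — status temporary ✓; service 1302 days ≥ 3 months (≈90 days) ✓; age 26 ≥ 21 ✓ → eligible.
Pension Scheme — status temporary ✓ (not excluded); service 1302 days < 5 years (≈1825 days) ✗ → not eligible.
Meal Allowance — service 1302 days ≥ 6 months (≈180 days) ✓; 30 hrs/wk ≥ 20 ✓; rating 3 ≥ 3 ✓; site Tulsa ✗ (not Spokane, Lyon, or Dayton) → not eligible.
Employee Assistance Program — status temporary ✗ (requires full-time, part-time, or seasonal) → not eligible.
Flexible Spending Account — status temporary ✗ (requires part-time or seasonal) → not eligible.
401(k) Company Match — status temporary ✗ (requires part-time) → not eligible.
Phone Allowance — status temporary ✓ (not excluded); service 1302 days ≥ 18 months (≈540 days) ✓; 30 hrs/wk ≥ 25 ✓; age 26 ≥ 18 ✓ → eligible.
Childcare Subsidy — status temporary ✓; service 1302 days ≥ 1 month (≈30 days) ✓; grade G3 < G4 ✗ → not eligible.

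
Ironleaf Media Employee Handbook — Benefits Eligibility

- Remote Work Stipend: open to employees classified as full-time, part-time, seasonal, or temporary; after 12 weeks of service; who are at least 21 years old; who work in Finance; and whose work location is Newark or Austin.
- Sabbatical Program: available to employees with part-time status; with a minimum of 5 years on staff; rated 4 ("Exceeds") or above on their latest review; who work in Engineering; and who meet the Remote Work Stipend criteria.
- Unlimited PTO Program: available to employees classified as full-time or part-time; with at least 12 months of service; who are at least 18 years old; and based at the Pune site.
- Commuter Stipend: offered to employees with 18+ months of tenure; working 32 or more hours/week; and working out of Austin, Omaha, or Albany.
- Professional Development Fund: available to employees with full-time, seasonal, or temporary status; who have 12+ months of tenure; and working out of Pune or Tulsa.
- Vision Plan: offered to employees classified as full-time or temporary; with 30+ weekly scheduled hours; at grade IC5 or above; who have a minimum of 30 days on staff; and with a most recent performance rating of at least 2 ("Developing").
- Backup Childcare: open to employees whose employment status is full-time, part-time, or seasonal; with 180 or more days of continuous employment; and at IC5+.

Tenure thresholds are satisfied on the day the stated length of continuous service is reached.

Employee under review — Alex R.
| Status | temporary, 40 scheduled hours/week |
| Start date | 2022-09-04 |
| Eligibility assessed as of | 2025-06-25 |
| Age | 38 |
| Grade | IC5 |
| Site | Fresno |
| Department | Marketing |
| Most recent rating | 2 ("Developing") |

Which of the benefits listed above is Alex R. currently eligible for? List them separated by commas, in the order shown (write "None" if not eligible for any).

Vision Plan

Service from 2022-09-04 to 2025-06-25: 1025 days.
Remote Work Stipend — status temporary ✓; service 1025 days ≥ 12 weeks (≈84 days) ✓; age 38 ≥ 21 ✓; dept Marketing ✗ → not eligible.
Sabbatical Program — status temporary ✗ (requires part-time) → not eligible.
Unlimited PTO Program — status temporary ✗ (requires full-time or part-time) → not eligible.
Commuter Stipend — service 1025 days ≥ 18 months (≈540 days) ✓; 40 hrs/wk ≥ 32 ✓; site Fresno ✗ (not Austin, Omaha, or Albany) → not eligible.
Professional Development Fund — status temporary ✓; service 1025 days ≥ 12 months (≈360 days) ✓; site Fresno ✗ (not Pune or Tulsa) → not eligible.
Vision Plan — status temporary ✓; 40 hrs/wk ≥ 30 ✓; grade IC5 ≥ IC5 ✓; service 1025 days ≥ 30 days ✓; rating 2 ≥ 2 ✓ → eligible.
Backup Childcare — status temporary ✗ (requires full-time, part-time, or seasonal) → not eligible.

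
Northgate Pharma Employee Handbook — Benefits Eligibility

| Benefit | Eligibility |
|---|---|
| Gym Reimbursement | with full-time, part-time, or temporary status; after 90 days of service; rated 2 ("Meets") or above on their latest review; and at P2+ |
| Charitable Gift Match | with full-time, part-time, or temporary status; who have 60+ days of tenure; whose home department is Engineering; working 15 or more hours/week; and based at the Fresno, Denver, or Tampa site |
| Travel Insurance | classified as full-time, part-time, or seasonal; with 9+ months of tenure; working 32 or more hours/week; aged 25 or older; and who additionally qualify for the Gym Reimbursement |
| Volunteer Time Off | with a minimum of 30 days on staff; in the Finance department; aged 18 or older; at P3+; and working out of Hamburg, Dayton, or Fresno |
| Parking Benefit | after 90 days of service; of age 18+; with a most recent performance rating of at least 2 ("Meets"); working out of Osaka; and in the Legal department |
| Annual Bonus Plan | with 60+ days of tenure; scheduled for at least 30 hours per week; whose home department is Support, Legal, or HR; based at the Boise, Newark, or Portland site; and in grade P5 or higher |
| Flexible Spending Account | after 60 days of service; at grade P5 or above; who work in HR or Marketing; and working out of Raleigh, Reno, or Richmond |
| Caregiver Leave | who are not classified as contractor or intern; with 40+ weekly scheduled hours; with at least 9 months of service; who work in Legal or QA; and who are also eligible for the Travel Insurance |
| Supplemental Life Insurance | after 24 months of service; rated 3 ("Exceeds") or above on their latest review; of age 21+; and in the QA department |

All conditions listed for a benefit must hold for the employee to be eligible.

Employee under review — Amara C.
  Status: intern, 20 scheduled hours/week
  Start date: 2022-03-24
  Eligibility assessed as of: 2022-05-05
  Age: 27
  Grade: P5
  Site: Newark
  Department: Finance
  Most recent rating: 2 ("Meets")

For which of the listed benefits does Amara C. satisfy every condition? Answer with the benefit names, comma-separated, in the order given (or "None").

None

Service from 2022-03-24 to 2022-05-05: 42 days.
Gym Reimbursement — status intern ✗ (requires full-time, part-time, or temporary) → not eligible.
Charitable Gift Match — status intern ✗ (requires full-time, part-time, or temporary) → not eligible.
Travel Insurance — status intern ✗ (requires full-time, part-time, or seasonal) → not eligible.
Volunteer Time Off — service 42 days ≥ 30 days ✓; dept Finance ✓; age 27 ≥ 18 ✓; grade P5 ≥ P3 ✓; site Newark ✗ (not Hamburg, Dayton, or Fresno) → not eligible.
Parking Benefit — service 42 days < 90 days ✗ → not eligible.
Annual Bonus Plan — service 42 days < 60 days ✗ → not eligible.
Flexible Spending Account — service 42 days < 60 days ✗ → not eligible.
Caregiver Leave — status intern ✗ (excluded) → not eligible.
Supplemental Life Insurance — service 42 days < 24 months (≈720 days) ✗ → not eligible.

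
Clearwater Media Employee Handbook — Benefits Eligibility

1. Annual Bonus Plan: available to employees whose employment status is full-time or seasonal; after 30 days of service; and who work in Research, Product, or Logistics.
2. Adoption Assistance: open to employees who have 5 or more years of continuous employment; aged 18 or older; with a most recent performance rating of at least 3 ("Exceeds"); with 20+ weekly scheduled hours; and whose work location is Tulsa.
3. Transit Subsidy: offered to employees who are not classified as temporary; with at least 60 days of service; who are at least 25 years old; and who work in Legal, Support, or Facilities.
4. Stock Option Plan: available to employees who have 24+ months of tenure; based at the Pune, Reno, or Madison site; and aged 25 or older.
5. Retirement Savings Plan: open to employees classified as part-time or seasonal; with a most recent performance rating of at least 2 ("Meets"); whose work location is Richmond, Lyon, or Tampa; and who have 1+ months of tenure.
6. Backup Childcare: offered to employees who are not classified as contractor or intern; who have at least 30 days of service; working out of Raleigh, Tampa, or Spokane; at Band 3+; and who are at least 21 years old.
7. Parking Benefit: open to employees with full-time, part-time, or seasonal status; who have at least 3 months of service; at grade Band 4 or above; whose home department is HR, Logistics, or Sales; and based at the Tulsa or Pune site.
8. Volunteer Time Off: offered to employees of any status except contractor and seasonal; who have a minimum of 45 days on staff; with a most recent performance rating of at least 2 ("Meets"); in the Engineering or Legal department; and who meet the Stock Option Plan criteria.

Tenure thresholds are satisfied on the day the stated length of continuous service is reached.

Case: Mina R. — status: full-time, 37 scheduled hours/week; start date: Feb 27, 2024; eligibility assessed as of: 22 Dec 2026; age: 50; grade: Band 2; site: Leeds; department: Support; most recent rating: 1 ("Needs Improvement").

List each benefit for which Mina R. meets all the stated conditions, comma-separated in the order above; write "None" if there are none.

Transit Subsidy

Service from Feb 27, 2024 to 22 Dec 2026: 1029 days.
Annual Bonus Plan — status full-time ✓; service 1029 days ≥ 30 days ✓; dept Support ✗ → not eligible.
Adoption Assistance — service 1029 days < 5 years (≈1825 days) ✗ → not eligible.
Transit Subsidy — status full-time ✓ (not excluded); service 1029 days ≥ 60 days ✓; age 50 ≥ 25 ✓; dept Support ✓ → eligible.
Stock Option Plan — service 1029 days ≥ 24 months (≈720 days) ✓; site Leeds ✗ (not Pune, Reno, or Madison) → not eligible.
Retirement Savings Plan — status full-time ✗ (requires part-time or seasonal) → not eligible.
Backup Childcare — status full-time ✓ (not excluded); service 1029 days ≥ 30 days ✓; site Leeds ✗ (not Raleigh, Tampa, or Spokane) → not eligible.
Parking Benefit — status full-time ✓; service 1029 days ≥ 3 months (≈90 days) ✓; grade Band 2 < Band 4 ✗ → not eligible.
Volunteer Time Off — status full-time ✓ (not excluded); service 1029 days ≥ 45 days ✓; rating 1 < 2 ✗ → not eligible.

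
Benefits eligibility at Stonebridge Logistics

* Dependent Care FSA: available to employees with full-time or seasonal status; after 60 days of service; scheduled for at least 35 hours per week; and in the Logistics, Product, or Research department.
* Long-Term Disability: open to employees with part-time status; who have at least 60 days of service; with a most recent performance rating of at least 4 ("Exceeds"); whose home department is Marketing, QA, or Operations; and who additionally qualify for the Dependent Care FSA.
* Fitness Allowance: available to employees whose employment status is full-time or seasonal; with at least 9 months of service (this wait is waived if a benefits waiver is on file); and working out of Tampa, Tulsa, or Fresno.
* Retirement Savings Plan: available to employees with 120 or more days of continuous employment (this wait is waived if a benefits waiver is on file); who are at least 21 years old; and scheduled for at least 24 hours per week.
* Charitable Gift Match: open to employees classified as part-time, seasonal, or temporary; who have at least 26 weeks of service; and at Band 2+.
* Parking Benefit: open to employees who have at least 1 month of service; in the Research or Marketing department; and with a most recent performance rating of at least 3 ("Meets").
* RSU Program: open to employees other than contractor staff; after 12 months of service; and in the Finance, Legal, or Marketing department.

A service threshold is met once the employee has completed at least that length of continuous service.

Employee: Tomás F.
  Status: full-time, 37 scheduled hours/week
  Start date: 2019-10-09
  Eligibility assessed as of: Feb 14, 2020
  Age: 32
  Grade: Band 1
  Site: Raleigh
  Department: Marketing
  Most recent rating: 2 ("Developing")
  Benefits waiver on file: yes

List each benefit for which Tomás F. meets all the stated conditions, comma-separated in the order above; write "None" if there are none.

Service from 2019-10-09 to Feb 14, 2020: 128 days.
Dependent Care FSA — status full-time ✓; service 128 days ≥ 60 days ✓; 37 hrs/wk ≥ 35 ✓; dept Marketing ✗ → not eligible.
Long-Term Disability — status full-time ✗ (requires part-time) → not eligible.
Fitness Allowance — status full-time ✓; benefits waiver on file ✓; site Raleigh ✗ (not Tampa, Tulsa, or Fresno) → not eligible.
Retirement Savings Plan — benefits waiver on file ✓; age 32 ≥ 21 ✓; 37 hrs/wk ≥ 24 ✓ → eligible.
Charitable Gift Match — status full-time ✗ (requires part-time, seasonal, or temporary) → not eligible.
Parking Benefit — service 128 days ≥ 1 month (≈30 days) ✓; dept Marketing ✓; rating 2 < 3 ✗ → not eligible.
RSU Program — status full-time ✓ (not excluded); service 128 days < 12 months (≈360 days) ✗ → not eligible.

Retirement Savings Plan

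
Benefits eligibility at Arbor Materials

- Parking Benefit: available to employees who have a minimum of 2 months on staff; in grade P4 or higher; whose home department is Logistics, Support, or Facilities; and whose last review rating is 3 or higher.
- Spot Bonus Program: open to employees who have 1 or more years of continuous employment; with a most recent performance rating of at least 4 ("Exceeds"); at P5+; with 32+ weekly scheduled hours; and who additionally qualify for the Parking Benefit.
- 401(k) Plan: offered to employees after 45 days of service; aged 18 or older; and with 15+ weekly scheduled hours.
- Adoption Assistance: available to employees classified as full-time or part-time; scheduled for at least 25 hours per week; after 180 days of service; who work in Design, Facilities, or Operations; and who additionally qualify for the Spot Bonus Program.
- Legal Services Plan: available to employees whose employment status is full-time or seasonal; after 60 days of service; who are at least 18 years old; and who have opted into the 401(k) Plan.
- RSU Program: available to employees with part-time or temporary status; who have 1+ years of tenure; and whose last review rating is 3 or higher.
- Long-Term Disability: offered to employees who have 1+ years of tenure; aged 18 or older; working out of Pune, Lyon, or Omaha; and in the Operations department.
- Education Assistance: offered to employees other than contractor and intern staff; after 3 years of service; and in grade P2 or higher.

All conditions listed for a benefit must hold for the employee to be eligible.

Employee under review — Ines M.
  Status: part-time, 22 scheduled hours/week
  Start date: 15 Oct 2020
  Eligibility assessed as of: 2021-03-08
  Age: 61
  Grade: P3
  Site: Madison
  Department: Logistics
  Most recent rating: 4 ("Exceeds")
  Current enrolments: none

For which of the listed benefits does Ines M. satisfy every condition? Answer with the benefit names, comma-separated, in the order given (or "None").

Service from 15 Oct 2020 to 2021-03-08: 144 days.
Parking Benefit — service 144 days ≥ 2 months (≈60 days) ✓; grade P3 < P4 ✗ → not eligible.
Spot Bonus Program — service 144 days < 1 year (≈365 days) ✗ → not eligible.
401(k) Plan — service 144 days ≥ 45 days ✓; age 61 ≥ 18 ✓; 22 hrs/wk ≥ 15 ✓ → eligible.
Adoption Assistance — status part-time ✓; 22 hrs/wk < 25 ✗ → not eligible.
Legal Services Plan — status part-time ✗ (requires full-time or seasonal) → not eligible.
RSU Program — status part-time ✓; service 144 days < 1 year (≈365 days) ✗ → not eligible.
Long-Term Disability — service 144 days < 1 year (≈365 days) ✗ → not eligible.
Education Assistance — status part-time ✓ (not excluded); service 144 days < 3 years (≈1095 days) ✗ → not eligible.

401(k) Plan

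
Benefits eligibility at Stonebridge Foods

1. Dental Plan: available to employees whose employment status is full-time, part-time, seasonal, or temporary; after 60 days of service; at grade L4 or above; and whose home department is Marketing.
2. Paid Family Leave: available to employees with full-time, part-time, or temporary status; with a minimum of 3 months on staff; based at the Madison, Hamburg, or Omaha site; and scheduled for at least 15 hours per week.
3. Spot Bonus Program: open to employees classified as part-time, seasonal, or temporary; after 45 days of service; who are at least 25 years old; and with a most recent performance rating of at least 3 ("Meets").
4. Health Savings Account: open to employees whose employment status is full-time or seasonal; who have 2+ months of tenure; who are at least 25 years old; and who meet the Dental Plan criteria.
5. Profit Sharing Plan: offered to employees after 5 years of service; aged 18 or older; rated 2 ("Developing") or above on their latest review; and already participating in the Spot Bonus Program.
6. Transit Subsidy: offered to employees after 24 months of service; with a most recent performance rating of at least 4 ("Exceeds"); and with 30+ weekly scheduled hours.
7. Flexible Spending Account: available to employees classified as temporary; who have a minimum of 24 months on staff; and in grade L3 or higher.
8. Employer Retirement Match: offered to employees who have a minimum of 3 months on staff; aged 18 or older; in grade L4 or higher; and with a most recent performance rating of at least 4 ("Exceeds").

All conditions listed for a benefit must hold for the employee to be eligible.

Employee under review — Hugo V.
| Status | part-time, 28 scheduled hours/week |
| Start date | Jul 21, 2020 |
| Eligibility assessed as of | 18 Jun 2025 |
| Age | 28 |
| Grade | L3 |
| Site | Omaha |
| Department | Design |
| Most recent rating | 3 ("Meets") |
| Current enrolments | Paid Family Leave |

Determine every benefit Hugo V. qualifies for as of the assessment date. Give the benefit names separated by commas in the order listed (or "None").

Paid Family Leave, Spot Bonus Program

Service from Jul 21, 2020 to 18 Jun 2025: 1793 days.
Dental Plan — status part-time ✓; service 1793 days ≥ 60 days ✓; grade L3 < L4 ✗ → not eligible.
Paid Family Leave — status part-time ✓; service 1793 days ≥ 3 months (≈90 days) ✓; site Omaha ✓; 28 hrs/wk ≥ 15 ✓ → eligible.
Spot Bonus Program — status part-time ✓; service 1793 days ≥ 45 days ✓; age 28 ≥ 25 ✓; rating 3 ≥ 3 ✓ → eligible.
Health Savings Account — status part-time ✗ (requires full-time or seasonal) → not eligible.
Profit Sharing Plan — service 1793 days < 5 years (≈1825 days) ✗ → not eligible.
Transit Subsidy — service 1793 days ≥ 24 months (≈720 days) ✓; rating 3 < 4 ✗ → not eligible.
Flexible Spending Account — status part-time ✗ (requires temporary) → not eligible.
Employer Retirement Match — service 1793 days ≥ 3 months (≈90 days) ✓; age 28 ≥ 18 ✓; grade L3 < L4 ✗ → not eligible.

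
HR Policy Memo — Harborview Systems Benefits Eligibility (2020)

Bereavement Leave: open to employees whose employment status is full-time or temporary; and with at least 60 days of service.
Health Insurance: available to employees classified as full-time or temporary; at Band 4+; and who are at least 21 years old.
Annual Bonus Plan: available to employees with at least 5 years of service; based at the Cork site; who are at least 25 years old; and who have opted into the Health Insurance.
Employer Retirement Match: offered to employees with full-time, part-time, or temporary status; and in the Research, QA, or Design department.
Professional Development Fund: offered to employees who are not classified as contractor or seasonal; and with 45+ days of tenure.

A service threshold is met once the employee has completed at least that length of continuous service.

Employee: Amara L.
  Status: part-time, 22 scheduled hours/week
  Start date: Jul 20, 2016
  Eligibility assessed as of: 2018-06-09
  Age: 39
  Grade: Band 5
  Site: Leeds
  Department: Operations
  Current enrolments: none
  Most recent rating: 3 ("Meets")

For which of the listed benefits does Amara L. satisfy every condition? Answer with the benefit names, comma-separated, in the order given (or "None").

Service from Jul 20, 2016 to 2018-06-09: 689 days.
Bereavement Leave — status part-time ✗ (requires full-time or temporary) → not eligible.
Health Insurance — status part-time ✗ (requires full-time or temporary) → not eligible.
Annual Bonus Plan — service 689 days < 5 years (≈1825 days) ✗ → not eligible.
Employer Retirement Match — status part-time ✓; dept Operations ✗ → not eligible.
Professional Development Fund — status part-time ✓ (not excluded); service 689 days ≥ 45 days ✓ → eligible.

Professional Development Fund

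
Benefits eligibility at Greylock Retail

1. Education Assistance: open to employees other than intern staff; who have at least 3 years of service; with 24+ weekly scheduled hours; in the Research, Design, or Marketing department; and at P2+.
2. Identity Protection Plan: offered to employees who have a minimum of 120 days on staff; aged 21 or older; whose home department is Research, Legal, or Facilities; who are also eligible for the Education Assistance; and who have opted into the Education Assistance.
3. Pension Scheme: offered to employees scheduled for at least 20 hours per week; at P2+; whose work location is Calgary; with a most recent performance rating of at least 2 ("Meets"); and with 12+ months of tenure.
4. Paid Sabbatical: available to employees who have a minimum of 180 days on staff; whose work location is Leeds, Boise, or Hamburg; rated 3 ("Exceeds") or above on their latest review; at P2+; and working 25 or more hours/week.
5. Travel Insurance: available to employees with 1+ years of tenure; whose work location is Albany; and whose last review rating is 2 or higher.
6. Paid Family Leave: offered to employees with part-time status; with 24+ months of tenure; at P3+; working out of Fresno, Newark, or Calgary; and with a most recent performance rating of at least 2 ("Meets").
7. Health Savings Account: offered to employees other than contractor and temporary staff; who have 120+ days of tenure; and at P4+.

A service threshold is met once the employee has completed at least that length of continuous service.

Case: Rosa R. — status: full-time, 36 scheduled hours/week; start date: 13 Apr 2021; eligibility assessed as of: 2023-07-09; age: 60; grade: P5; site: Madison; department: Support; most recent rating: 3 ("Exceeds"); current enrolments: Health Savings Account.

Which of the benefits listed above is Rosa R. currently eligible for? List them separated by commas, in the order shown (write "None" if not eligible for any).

Service from 13 Apr 2021 to 2023-07-09: 817 days.
Education Assistance — status full-time ✓ (not excluded); service 817 days < 3 years (≈1095 days) ✗ → not eligible.
Identity Protection Plan — service 817 days ≥ 120 days ✓; age 60 ≥ 21 ✓; dept Support ✗ → not eligible.
Pension Scheme — 36 hrs/wk ≥ 20 ✓; grade P5 ≥ P2 ✓; site Madison ✗ (not Calgary) → not eligible.
Paid Sabbatical — service 817 days ≥ 180 days ✓; site Madison ✗ (not Leeds, Boise, or Hamburg) → not eligible.
Travel Insurance — service 817 days ≥ 1 year (≈365 days) ✓; site Madison ✗ (not Albany) → not eligible.
Paid Family Leave — status full-time ✗ (requires part-time) → not eligible.
Health Savings Account — status full-time ✓ (not excluded); service 817 days ≥ 120 days ✓; grade P5 ≥ P4 ✓ → eligible.

Health Savings Account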